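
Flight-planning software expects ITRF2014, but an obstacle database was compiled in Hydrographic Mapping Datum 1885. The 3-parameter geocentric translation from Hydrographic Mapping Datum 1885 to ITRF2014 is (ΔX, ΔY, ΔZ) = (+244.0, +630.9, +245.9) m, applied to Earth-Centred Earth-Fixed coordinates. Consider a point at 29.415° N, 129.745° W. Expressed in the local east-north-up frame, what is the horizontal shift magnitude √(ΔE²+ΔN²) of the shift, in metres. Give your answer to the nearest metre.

The local east axis at (φ, λ) is (−sin λ, cos λ, 0), so ΔE = −sin(-129.745°)·244.0 + cos(-129.745°)·630.9 = -215.77 m.
The local north axis is (−sin φ cos λ, −sin φ sin λ, cos φ), giving ΔN = 76.620 + 238.247 + 214.200 = 529.07 m.
Horizontal magnitude = √(ΔE² + ΔN²) = √((-215.77)² + 529.07²) = 571.37 m.

571 m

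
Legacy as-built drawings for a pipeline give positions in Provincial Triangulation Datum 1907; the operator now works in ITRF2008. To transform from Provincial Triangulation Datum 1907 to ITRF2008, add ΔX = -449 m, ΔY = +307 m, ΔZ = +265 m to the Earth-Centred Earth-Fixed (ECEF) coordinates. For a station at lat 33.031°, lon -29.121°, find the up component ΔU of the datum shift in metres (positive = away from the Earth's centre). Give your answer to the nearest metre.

ΔU = -310 m

At φ = 33.031°, λ = -29.121°: sin φ = 0.545093, cos φ = 0.838376, sin λ = -0.486656, cos λ = 0.873594.
ΔU = cos φ cos λ·ΔX + cos φ sin λ·ΔY + sin φ·ΔZ = (0.838376)(0.873594)(-449) + (0.838376)(-0.486656)(307) + (0.545093)(265) = -309.65 m.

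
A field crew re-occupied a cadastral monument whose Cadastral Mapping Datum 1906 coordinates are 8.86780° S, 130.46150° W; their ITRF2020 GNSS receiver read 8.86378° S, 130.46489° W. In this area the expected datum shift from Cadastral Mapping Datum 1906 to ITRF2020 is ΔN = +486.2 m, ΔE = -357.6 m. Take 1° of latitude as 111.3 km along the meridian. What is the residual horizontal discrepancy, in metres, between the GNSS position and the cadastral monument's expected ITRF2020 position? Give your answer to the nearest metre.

Observed coordinate differences: Δφ = +0.00402°, Δλ = -0.00339°.
Converting to metres (1° lat = 111300 m, cos φ = 0.988047): observed ΔN = 447.4 m, observed ΔE = -372.8 m.
Subtracting the expected shift leaves a residual of 447.4 − (486.2) = -38.8 m north and -372.8 − (-357.6) = -15.2 m east.
Residual distance = √((-38.8)² + (-15.2)²) = 41.6 m.

42 m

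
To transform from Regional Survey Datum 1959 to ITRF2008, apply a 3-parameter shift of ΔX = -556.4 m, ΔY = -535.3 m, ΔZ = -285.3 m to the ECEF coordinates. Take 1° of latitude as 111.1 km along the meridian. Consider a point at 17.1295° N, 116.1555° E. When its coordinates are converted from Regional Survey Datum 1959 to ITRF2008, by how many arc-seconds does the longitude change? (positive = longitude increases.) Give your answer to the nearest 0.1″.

Δλ = 24.9″

sin φ = 0.294532, cos φ = 0.955641, sin λ = 0.897601, cos λ = -0.440809.
East component: ΔE = −sin λ·ΔX + cos λ·ΔY = −(0.897601)(-556.4) + (-0.440809)(-535.3) = 735.39 m.
1° of latitude spans 111100 m; at latitude φ, 1° of longitude spans that × cos φ = 106171.8 m, so Δλ = 735.39 / 106171.8 × 3600 = 24.935″.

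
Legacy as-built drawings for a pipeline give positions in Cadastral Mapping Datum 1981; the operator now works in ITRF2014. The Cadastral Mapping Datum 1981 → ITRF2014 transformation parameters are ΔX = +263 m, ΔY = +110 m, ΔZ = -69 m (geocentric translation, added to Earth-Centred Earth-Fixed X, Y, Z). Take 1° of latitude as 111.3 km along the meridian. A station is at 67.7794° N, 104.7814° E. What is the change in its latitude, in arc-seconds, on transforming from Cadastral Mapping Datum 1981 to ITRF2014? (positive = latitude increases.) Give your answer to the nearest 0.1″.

sin φ = 0.925735, cos φ = 0.378174, sin λ = 0.966906, cos λ = -0.255132.
North component: ΔN = −sin φ cos λ·ΔX − sin φ sin λ·ΔY + cos φ·ΔZ = −(0.925735)(-0.255132)(263) − (0.925735)(0.966906)(110) + (0.378174)(-69) = -62.44 m.
1° of latitude spans 111300 m, so Δφ = -62.44 / 111300 × 3600 = -2.020″.

Δφ = -2.0″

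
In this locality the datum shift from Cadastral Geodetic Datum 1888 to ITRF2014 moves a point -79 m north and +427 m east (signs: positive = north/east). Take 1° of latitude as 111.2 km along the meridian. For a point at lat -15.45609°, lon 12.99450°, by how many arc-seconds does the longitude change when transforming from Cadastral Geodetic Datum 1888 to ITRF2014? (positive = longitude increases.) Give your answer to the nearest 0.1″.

At latitude -15.45609°, cos φ = 0.963835.
1° of longitude at this latitude = 111.2 × cos φ = 107.18 km, so Δλ = 427.0 / 107178.4 = 0.0039840° = 14.342″.

Δλ = 14.3″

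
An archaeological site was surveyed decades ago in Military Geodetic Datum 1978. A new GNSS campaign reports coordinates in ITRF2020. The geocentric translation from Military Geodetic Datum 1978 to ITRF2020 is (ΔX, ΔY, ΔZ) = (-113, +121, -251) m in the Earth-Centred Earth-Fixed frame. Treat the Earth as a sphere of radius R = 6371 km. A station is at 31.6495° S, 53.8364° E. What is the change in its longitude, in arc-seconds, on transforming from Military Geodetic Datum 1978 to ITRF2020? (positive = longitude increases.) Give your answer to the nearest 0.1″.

Δλ = 6.2″

sin φ = -0.524722, cos φ = 0.851274, sin λ = 0.807335, cos λ = 0.590093.
East component: ΔE = −sin λ·ΔX + cos λ·ΔY = −(0.807335)(-113) + (0.590093)(121) = 162.63 m.
1° of latitude spans πR/180 = 111195 m; at latitude φ, 1° of longitude spans that × cos φ = 94657.3 m, so Δλ = 162.63 / 94657.3 × 3600 = 6.185″.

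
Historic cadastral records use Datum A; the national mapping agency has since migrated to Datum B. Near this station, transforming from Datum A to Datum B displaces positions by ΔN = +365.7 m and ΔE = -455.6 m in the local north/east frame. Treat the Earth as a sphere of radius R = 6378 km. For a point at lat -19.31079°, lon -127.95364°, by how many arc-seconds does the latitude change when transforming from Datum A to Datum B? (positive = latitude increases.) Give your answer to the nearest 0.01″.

Δφ = 11.83″

On a sphere of radius R, 1 rad of latitude = R, so Δφ = ΔN / R = 365.7 / 6378000 = 5.7338e-05 rad = 11.827″.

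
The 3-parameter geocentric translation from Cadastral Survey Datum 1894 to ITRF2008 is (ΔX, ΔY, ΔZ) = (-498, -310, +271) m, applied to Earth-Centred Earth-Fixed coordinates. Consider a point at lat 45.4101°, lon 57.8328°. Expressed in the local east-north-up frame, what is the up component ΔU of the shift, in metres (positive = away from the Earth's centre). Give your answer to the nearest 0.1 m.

The local up (radial) axis is (cos φ cos λ, cos φ sin λ, sin φ), giving ΔU = -186.129 − 184.222 + 192.993 = -177.36 m.

ΔU = -177.4 m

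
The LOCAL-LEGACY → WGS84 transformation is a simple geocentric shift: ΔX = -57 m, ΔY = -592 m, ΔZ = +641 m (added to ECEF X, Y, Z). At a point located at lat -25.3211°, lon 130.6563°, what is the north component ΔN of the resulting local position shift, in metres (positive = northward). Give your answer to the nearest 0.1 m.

At φ = -25.3211°, λ = 130.6563°: sin φ = -0.427691, cos φ = 0.903925, sin λ = 0.758631, cos λ = -0.651520.
ΔN = −sin φ cos λ·ΔX − sin φ sin λ·ΔY + cos φ·ΔZ = −(-0.427691)(-0.651520)(-57) − (-0.427691)(0.758631)(-592) + (0.903925)(641) = 403.22 m.

ΔN = 403.2 m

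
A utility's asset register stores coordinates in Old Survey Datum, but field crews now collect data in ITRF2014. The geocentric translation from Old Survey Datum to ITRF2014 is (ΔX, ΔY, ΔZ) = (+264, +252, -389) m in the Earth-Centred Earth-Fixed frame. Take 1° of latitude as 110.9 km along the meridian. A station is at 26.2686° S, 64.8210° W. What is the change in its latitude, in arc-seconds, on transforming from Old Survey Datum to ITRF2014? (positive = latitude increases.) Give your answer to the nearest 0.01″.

sin φ = -0.442580, cos φ = 0.896729, sin λ = -0.904983, cos λ = 0.425448.
North component: ΔN = −sin φ cos λ·ΔX − sin φ sin λ·ΔY + cos φ·ΔZ = −(-0.442580)(0.425448)(264) − (-0.442580)(-0.904983)(252) + (0.896729)(-389) = -400.05 m.
1° of latitude spans 110900 m, so Δφ = -400.05 / 110900 × 3600 = -12.986″.

Δφ = -12.99″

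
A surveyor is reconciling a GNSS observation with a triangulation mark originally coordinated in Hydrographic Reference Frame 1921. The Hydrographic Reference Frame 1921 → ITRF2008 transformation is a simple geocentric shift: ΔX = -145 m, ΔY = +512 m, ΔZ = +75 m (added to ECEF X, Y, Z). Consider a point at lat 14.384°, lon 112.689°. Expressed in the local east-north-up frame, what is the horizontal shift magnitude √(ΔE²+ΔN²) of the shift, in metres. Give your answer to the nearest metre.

87 m

At φ = 14.384°, λ = 112.689°: sin φ = 0.248419, cos φ = 0.968653, sin λ = 0.922612, cos λ = -0.385729.
ΔE = −sin λ·ΔX + cos λ·ΔY = −(0.922612)·(-145) + (-0.385729)·(512) = -63.71 m.
ΔN = −sin φ cos λ·ΔX − sin φ sin λ·ΔY + cos φ·ΔZ = −(0.248419)(-0.385729)(-145) − (0.248419)(0.922612)(512) + (0.968653)(75) = -58.59 m.
Horizontal magnitude = √(ΔE² + ΔN²) = √((-63.71)² + (-58.59)²) = 86.56 m.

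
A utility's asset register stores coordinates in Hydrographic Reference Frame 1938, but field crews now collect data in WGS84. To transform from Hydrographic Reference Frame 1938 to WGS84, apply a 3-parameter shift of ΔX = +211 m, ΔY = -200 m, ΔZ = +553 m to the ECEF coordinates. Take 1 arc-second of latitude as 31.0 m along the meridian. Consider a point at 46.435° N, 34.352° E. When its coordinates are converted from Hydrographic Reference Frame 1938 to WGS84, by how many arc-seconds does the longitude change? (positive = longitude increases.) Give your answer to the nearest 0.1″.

sin φ = 0.724593, cos φ = 0.689177, sin λ = 0.564276, cos λ = 0.825587.
East component: ΔE = −sin λ·ΔX + cos λ·ΔY = −(0.564276)(211) + (0.825587)(-200) = -284.18 m.
1° of latitude spans 3600 × 31.00 = 111600 m; at latitude φ, 1° of longitude spans that × cos φ = 76912.2 m, so Δλ = -284.18 / 76912.2 × 3600 = -13.301″.

Δλ = -13.3″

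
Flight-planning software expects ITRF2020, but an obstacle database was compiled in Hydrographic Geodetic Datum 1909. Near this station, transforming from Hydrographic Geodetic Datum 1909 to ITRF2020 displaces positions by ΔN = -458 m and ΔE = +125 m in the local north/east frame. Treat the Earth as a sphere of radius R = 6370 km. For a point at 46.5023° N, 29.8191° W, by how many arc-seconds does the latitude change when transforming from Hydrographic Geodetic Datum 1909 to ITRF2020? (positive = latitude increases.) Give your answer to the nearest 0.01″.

Δφ = -14.83″

On a sphere of radius R, 1 rad of latitude = R, so Δφ = ΔN / R = -458.0 / 6370000 = -7.1900e-05 rad = -14.830″.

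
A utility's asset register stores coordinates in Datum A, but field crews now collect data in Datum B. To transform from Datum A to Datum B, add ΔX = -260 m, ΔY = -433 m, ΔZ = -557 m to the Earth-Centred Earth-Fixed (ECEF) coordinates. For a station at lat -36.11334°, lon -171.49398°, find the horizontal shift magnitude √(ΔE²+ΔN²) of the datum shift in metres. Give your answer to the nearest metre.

The local east axis at (φ, λ) is (−sin λ, cos λ, 0), so ΔE = −sin(-171.49398°)·(-260) + cos(-171.49398°)·(-433) = 389.78 m.
The local north axis is (−sin φ cos λ, −sin φ sin λ, cos φ), giving ΔN = 151.554 + 37.748 − 449.974 = -260.67 m.
Horizontal magnitude = √(ΔE² + ΔN²) = √(389.78² + (-260.67)²) = 468.91 m.

469 m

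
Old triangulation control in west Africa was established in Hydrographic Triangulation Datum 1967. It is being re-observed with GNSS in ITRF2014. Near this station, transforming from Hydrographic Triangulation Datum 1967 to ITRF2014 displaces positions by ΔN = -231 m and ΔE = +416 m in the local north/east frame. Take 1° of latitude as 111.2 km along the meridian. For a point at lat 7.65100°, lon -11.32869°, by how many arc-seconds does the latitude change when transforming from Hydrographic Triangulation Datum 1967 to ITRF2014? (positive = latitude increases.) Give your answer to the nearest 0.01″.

Δφ = -7.48″

1° of latitude = 111.2 km, so Δφ = -231.0 / 111200 = -0.0020773° = -7.478″.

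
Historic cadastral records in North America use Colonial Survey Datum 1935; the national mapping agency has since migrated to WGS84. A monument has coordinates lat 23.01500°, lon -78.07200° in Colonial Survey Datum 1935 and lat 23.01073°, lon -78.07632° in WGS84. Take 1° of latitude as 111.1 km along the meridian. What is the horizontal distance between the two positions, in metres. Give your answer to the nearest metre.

Δφ = 23.01073° − 23.01500° = -0.00427°; Δλ = -78.07632° − -78.07200° = -0.00432°.
ΔN = Δφ × 111100 = -474.4 m; ΔE = Δλ × 111100 × cos(23.01500°) = -0.00432 × 111100 × 0.920403 = -441.7 m.
Distance = √(ΔE² + ΔN²) = √((-441.7)² + (-474.4)²) = 648.2 m.

648 m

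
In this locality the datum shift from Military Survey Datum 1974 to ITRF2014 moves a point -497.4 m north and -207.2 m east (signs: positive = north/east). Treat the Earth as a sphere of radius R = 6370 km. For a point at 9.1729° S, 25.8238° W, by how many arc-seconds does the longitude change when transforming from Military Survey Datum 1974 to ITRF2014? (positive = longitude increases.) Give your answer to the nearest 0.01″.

Δλ = -6.80″

At latitude -9.1729°, cos φ = 0.987212.
One radian of longitude at latitude φ spans R cos φ, so Δλ = ΔE / (R cos φ) = -207.2 / (6370000 × 0.987212) = -3.2949e-05 rad = -6.796″.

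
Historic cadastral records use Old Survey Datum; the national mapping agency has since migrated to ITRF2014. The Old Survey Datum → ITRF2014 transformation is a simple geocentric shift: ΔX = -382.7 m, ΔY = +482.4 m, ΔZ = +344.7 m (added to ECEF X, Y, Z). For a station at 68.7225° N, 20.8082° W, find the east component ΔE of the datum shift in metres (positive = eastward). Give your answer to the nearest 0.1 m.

ΔE = 315.0 m

The local east axis at (φ, λ) is (−sin λ, cos λ, 0), so ΔE = −sin(-20.8082°)·(-382.7) + cos(-20.8082°)·482.4 = 314.98 m.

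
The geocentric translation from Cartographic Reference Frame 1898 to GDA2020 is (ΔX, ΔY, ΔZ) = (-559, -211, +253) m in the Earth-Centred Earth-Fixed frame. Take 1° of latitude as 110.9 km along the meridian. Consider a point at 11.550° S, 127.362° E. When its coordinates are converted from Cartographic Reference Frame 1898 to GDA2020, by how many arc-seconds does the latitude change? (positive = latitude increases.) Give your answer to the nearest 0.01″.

Δφ = 9.16″

sin φ = -0.200223, cos φ = 0.979750, sin λ = 0.794817, cos λ = -0.606849.
North component: ΔN = −sin φ cos λ·ΔX − sin φ sin λ·ΔY + cos φ·ΔZ = −(-0.200223)(-0.606849)(-559) − (-0.200223)(0.794817)(-211) + (0.979750)(253) = 282.22 m.
1° of latitude spans 110900 m, so Δφ = 282.22 / 110900 × 3600 = 9.161″.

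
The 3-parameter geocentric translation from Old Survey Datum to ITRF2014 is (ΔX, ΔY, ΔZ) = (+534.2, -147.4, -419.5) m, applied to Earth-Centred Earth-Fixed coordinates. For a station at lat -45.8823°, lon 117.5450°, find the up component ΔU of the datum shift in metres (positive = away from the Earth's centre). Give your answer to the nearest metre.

ΔU = 38 m

At φ = -45.8823°, λ = 117.5450°: sin φ = -0.717911, cos φ = 0.696135, sin λ = 0.886648, cos λ = -0.462445.
ΔU = cos φ cos λ·ΔX + cos φ sin λ·ΔY + sin φ·ΔZ = (0.696135)(-0.462445)(534.2) + (0.696135)(0.886648)(-147.4) + (-0.717911)(-419.5) = 38.21 m.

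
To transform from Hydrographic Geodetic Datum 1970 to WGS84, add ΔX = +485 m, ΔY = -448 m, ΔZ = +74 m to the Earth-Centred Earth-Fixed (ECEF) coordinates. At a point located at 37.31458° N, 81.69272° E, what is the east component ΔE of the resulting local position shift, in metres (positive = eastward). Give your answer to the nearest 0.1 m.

ΔE = -544.6 m

The local east axis at (φ, λ) is (−sin λ, cos λ, 0), so ΔE = −sin(81.69272°)·485 + cos(81.69272°)·(-448) = -544.64 m.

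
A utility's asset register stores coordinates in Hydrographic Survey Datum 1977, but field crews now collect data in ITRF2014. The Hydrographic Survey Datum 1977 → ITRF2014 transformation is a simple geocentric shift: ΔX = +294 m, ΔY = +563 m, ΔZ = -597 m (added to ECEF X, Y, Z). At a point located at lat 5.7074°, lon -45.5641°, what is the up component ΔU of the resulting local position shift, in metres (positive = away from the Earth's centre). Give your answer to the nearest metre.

ΔU = -255 m

At φ = 5.7074°, λ = -45.5641°: sin φ = 0.099448, cos φ = 0.995043, sin λ = -0.714034, cos λ = 0.700111.
ΔU = cos φ cos λ·ΔX + cos φ sin λ·ΔY + sin φ·ΔZ = (0.995043)(0.700111)(294) + (0.995043)(-0.714034)(563) + (0.099448)(-597) = -254.57 m.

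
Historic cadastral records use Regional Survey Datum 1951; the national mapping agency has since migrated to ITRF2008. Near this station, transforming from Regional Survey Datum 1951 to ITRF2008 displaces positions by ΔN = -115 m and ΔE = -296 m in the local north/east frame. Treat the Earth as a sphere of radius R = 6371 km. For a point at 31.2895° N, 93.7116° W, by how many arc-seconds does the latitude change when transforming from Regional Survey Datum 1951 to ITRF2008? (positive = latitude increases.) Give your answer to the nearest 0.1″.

On a sphere of radius R, 1 rad of latitude = R, so Δφ = ΔN / R = -115.0 / 6371000 = -1.8051e-05 rad = -3.723″.

Δφ = -3.7″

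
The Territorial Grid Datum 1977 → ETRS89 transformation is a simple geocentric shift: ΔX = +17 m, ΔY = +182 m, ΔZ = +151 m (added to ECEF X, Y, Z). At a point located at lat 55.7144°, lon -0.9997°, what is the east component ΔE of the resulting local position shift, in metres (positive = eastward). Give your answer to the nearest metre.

ΔE = 182 m

At φ = 55.7144°, λ = -0.9997°: sin φ = 0.826240, cos φ = 0.563318, sin λ = -0.017447, cos λ = 0.999848.
ΔE = −sin λ·ΔX + cos λ·ΔY = −(-0.017447)·(17) + (0.999848)·(182) = 182.27 m.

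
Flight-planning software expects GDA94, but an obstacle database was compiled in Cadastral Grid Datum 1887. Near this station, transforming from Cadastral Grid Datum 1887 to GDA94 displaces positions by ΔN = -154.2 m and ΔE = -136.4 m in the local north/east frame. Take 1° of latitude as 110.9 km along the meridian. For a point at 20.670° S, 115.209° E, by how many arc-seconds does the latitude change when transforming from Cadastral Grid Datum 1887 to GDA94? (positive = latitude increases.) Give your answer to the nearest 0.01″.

1° of latitude = 110.9 km, so Δφ = -154.2 / 110900 = -0.0013904° = -5.006″.

Δφ = -5.01″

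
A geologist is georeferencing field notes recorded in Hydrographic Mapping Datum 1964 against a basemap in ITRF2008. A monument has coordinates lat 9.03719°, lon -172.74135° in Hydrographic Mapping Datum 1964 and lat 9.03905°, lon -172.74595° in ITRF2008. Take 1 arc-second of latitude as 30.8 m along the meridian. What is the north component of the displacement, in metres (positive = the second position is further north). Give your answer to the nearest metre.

Δφ = 9.03905° − 9.03719° = +0.00186°; Δλ = -172.74595° − -172.74135° = -0.00460°.
1° of latitude = 3600 × 30.80 = 110880 m.
ΔN = Δφ × 110880 = 206.2 m; ΔE = Δλ × 110880 × cos(9.03719°) = -0.00460 × 110880 × 0.987587 = -503.7 m.

ΔN = 206 m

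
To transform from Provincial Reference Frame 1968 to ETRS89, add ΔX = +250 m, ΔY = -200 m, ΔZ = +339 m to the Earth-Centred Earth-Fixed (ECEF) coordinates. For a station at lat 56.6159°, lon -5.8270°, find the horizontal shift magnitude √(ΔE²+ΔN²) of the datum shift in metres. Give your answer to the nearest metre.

178 m

The local east axis at (φ, λ) is (−sin λ, cos λ, 0), so ΔE = −sin(-5.8270°)·250 + cos(-5.8270°)·(-200) = -173.59 m.
The local north axis is (−sin φ cos λ, −sin φ sin λ, cos φ), giving ΔN = -207.672 − 16.955 + 186.534 = -38.09 m.
Horizontal magnitude = √(ΔE² + ΔN²) = √((-173.59)² + (-38.09)²) = 177.72 m.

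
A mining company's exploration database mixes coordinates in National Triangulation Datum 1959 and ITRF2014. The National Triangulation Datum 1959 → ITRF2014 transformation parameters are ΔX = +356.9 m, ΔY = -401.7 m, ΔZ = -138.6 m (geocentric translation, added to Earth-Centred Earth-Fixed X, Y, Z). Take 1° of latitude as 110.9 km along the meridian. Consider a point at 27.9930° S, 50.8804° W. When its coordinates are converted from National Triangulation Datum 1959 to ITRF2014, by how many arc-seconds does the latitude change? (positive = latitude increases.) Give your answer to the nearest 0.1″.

Δφ = 4.2″

sin φ = -0.469364, cos φ = 0.883005, sin λ = -0.775831, cos λ = 0.630941.
North component: ΔN = −sin φ cos λ·ΔX − sin φ sin λ·ΔY + cos φ·ΔZ = −(-0.469364)(0.630941)(356.9) − (-0.469364)(-0.775831)(-401.7) + (0.883005)(-138.6) = 129.59 m.
1° of latitude spans 110900 m, so Δφ = 129.59 / 110900 × 3600 = 4.207″.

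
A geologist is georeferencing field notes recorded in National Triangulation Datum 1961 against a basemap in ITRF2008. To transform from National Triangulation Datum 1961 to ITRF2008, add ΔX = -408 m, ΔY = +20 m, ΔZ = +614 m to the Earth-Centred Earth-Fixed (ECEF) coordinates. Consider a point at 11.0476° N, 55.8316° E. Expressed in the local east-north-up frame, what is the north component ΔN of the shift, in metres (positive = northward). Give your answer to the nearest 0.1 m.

At φ = 11.0476°, λ = 55.8316°: sin φ = 0.191624, cos φ = 0.981468, sin λ = 0.827390, cos λ = 0.561627.
ΔN = −sin φ cos λ·ΔX − sin φ sin λ·ΔY + cos φ·ΔZ = −(0.191624)(0.561627)(-408) − (0.191624)(0.827390)(20) + (0.981468)(614) = 643.36 m.

ΔN = 643.4 m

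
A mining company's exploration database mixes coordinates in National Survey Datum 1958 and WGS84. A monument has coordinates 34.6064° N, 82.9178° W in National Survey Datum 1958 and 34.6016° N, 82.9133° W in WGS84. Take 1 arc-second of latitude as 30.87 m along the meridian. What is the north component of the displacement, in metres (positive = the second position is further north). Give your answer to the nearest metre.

ΔN = -533 m

Δφ = 34.6016° − 34.6064° = -0.0048°; Δλ = -82.9133° − -82.9178° = +0.0045°.
1° of latitude = 3600 × 30.87 = 111132 m.
ΔN = Δφ × 111132 = -533.4 m; ΔE = Δλ × 111132 × cos(34.6064°) = +0.0045 × 111132 × 0.823073 = 411.6 m.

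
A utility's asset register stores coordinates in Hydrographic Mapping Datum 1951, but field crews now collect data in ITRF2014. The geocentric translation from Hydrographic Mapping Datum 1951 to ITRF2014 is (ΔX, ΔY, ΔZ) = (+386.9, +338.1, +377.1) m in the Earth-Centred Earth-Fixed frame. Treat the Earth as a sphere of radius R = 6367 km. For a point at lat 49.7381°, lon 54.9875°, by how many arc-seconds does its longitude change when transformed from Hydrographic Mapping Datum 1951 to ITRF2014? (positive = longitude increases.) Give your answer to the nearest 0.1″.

sin φ = 0.763098, cos φ = 0.646282, sin λ = 0.819027, cos λ = 0.573755.
East component: ΔE = −sin λ·ΔX + cos λ·ΔY = −(0.819027)(386.9) + (0.573755)(338.1) = -122.89 m.
1° of latitude spans πR/180 = 111125 m; at latitude φ, 1° of longitude spans that × cos φ = 71818.2 m, so Δλ = -122.89 / 71818.2 × 3600 = -6.160″.

Δλ = -6.2″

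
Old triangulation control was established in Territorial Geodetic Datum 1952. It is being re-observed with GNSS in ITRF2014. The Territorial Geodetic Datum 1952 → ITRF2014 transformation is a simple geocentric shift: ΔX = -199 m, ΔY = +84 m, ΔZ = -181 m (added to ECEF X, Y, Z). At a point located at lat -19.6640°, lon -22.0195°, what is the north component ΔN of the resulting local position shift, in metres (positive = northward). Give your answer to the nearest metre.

At φ = -19.6640°, λ = -22.0195°: sin φ = -0.336504, cos φ = 0.941682, sin λ = -0.374922, cos λ = 0.927056.
ΔN = −sin φ cos λ·ΔX − sin φ sin λ·ΔY + cos φ·ΔZ = −(-0.336504)(0.927056)(-199) − (-0.336504)(-0.374922)(84) + (0.941682)(-181) = -243.12 m.

ΔN = -243 m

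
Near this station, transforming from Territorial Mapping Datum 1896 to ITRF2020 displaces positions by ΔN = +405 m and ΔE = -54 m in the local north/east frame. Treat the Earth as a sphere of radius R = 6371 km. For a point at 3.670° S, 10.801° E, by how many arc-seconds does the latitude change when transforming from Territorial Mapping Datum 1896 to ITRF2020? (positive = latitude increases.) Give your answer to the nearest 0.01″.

Δφ = 13.11″

On a sphere of radius R, 1 rad of latitude = R, so Δφ = ΔN / R = 405.0 / 6371000 = 6.3569e-05 rad = 13.112″.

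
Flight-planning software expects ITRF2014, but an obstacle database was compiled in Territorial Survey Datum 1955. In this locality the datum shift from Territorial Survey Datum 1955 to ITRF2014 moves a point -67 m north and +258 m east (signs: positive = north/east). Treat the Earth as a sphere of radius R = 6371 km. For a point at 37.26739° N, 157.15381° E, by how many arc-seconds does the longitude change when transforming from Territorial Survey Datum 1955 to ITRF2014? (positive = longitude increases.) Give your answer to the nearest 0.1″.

At latitude 37.26739°, cos φ = 0.795818.
One radian of longitude at latitude φ spans R cos φ, so Δλ = ΔE / (R cos φ) = 258.0 / (6371000 × 0.795818) = 5.0886e-05 rad = 10.496″.

Δλ = 10.5″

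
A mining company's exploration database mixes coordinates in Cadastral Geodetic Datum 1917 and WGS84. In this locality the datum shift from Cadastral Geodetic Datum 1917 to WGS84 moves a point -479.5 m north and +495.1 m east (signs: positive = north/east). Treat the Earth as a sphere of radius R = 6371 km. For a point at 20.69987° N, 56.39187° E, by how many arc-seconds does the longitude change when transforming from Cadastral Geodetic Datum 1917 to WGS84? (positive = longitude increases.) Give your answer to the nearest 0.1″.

At latitude 20.69987°, cos φ = 0.935445.
One radian of longitude at latitude φ spans R cos φ, so Δλ = ΔE / (R cos φ) = 495.1 / (6371000 × 0.935445) = 8.3074e-05 rad = 17.135″.

Δλ = 17.1″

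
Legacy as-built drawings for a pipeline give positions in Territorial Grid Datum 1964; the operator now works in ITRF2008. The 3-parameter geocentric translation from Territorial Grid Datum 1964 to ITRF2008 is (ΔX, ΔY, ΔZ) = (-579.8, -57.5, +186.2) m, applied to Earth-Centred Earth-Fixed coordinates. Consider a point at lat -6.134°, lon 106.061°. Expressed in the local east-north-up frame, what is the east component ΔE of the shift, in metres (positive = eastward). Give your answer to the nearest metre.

ΔE = 573 m

At φ = -6.134°, λ = 106.061°: sin φ = -0.106854, cos φ = 0.994275, sin λ = 0.960968, cos λ = -0.276661.
ΔE = −sin λ·ΔX + cos λ·ΔY = −(0.960968)·(-579.8) + (-0.276661)·(-57.5) = 573.08 m.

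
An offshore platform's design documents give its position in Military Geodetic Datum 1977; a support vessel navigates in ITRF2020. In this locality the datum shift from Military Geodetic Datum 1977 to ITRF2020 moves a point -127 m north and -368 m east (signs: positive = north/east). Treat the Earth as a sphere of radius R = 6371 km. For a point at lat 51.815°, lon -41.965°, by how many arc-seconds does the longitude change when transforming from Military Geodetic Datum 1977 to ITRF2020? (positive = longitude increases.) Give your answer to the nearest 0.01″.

At latitude 51.815°, cos φ = 0.618203.
One radian of longitude at latitude φ spans R cos φ, so Δλ = ΔE / (R cos φ) = -368.0 / (6371000 × 0.618203) = -9.3435e-05 rad = -19.272″.

Δλ = -19.27″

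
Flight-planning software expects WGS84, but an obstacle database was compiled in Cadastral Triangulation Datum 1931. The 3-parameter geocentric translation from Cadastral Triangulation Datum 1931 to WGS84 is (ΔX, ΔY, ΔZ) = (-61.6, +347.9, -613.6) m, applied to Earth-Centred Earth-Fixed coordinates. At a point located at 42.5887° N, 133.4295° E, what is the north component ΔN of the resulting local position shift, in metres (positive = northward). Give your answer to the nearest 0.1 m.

ΔN = -651.4 m

At φ = 42.5887°, λ = 133.4295°: sin φ = 0.676731, cos φ = 0.736231, sin λ = 0.726221, cos λ = -0.687462.
ΔN = −sin φ cos λ·ΔX − sin φ sin λ·ΔY + cos φ·ΔZ = −(0.676731)(-0.687462)(-61.6) − (0.676731)(0.726221)(347.9) + (0.736231)(-613.6) = -651.39 m.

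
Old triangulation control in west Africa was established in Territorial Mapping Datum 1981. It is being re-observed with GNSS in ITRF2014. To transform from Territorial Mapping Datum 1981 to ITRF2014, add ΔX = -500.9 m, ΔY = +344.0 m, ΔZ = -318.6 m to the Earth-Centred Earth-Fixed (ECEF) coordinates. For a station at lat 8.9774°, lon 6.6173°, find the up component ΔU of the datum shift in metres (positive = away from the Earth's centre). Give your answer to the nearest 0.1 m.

ΔU = -502.0 m

The local up (radial) axis is (cos φ cos λ, cos φ sin λ, sin φ), giving ΔU = -491.468 + 39.156 − 49.716 = -502.03 m.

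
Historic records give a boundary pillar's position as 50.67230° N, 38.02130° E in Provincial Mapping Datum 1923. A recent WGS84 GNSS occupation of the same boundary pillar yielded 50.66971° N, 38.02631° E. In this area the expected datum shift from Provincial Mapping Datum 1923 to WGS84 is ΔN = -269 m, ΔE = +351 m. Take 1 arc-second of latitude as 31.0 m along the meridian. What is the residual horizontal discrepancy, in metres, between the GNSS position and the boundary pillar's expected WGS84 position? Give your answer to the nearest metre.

20 m

Observed coordinate differences: Δφ = -0.00259°, Δλ = +0.00501°.
Converting to metres (1° lat = 111600 m, cos φ = 0.633755): observed ΔN = -289.0 m, observed ΔE = 354.3 m.
Subtracting the expected shift leaves a residual of -289.0 − (-269) = -20.0 m north and 354.3 − (351) = 3.3 m east.
Residual distance = √((-20.0)² + 3.3²) = 20.3 m.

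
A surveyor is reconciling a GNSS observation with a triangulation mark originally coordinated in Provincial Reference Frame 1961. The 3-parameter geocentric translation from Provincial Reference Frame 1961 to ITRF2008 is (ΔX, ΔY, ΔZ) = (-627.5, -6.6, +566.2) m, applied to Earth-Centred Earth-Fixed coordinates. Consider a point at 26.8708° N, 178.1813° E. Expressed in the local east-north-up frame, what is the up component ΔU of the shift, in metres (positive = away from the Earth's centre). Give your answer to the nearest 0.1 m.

ΔU = 815.2 m

At φ = 26.8708°, λ = 178.1813°: sin φ = 0.451980, cos φ = 0.892028, sin λ = 0.031737, cos λ = -0.999496.
ΔU = cos φ cos λ·ΔX + cos φ sin λ·ΔY + sin φ·ΔZ = (0.892028)(-0.999496)(-627.5) + (0.892028)(0.031737)(-6.6) + (0.451980)(566.2) = 815.19 m.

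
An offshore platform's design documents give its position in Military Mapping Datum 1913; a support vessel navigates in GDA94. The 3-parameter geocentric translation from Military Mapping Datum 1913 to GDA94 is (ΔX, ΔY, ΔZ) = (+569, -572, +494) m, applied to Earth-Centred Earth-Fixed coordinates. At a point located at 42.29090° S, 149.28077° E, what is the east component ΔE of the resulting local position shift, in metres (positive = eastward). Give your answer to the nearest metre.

The local east axis at (φ, λ) is (−sin λ, cos λ, 0), so ΔE = −sin(149.28077°)·569 + cos(149.28077°)·(-572) = 201.07 m.

ΔE = 201 m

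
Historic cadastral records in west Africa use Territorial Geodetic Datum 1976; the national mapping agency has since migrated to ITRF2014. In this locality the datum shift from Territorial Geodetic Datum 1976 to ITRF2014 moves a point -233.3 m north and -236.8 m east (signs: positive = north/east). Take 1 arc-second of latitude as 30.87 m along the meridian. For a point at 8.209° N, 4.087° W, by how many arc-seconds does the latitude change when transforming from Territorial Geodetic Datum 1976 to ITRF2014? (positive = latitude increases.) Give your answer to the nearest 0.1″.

Δφ = -7.6″

1″ of latitude = 30.87 m, so Δφ = -233.3 / 30.87 = -7.557″.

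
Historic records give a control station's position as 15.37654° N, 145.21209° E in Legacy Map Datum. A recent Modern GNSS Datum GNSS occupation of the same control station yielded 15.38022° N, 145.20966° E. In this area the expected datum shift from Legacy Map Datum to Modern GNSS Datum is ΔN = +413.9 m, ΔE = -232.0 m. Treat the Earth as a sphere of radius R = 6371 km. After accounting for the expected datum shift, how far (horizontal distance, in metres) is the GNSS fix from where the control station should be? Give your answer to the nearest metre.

29 m

Observed coordinate differences: Δφ = +0.00368°, Δλ = -0.00243°.
Converting to metres (1° lat = 111195 m, cos φ = 0.964204): observed ΔN = 409.2 m, observed ΔE = -260.5 m.
Subtracting the expected shift leaves a residual of 409.2 − (413.9) = -4.7 m north and -260.5 − (-232.0) = -28.5 m east.
Residual distance = √((-4.7)² + (-28.5)²) = 28.9 m.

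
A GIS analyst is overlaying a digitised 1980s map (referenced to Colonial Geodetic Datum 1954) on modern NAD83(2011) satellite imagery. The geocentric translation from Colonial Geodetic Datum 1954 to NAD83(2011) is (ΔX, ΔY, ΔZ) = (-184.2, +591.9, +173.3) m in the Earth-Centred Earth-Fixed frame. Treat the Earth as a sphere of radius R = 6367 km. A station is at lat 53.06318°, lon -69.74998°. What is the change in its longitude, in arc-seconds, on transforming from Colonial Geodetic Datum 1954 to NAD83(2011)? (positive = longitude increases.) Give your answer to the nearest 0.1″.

sin φ = 0.799299, cos φ = 0.600934, sin λ = -0.938191, cos λ = 0.346117.
East component: ΔE = −sin λ·ΔX + cos λ·ΔY = −(-0.938191)(-184.2) + (0.346117)(591.9) = 32.05 m.
1° of latitude spans πR/180 = 111125 m; at latitude φ, 1° of longitude spans that × cos φ = 66778.9 m, so Δλ = 32.05 / 66778.9 × 3600 = 1.728″.

Δλ = 1.7″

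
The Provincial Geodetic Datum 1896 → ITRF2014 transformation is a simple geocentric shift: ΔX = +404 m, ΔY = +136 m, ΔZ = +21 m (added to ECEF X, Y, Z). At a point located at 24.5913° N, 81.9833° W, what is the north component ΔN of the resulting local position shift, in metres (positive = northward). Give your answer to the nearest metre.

ΔN = 52 m

At φ = 24.5913°, λ = -81.9833°: sin φ = 0.416143, cos φ = 0.909299, sin λ = -0.990227, cos λ = 0.139462.
ΔN = −sin φ cos λ·ΔX − sin φ sin λ·ΔY + cos φ·ΔZ = −(0.416143)(0.139462)(404) − (0.416143)(-0.990227)(136) + (0.909299)(21) = 51.69 m.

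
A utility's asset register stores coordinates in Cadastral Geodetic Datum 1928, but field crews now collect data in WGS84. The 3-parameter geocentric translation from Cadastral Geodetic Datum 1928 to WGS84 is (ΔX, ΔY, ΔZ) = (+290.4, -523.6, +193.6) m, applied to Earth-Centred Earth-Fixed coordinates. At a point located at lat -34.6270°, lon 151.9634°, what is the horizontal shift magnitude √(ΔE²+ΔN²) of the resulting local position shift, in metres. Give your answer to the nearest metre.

The local east axis at (φ, λ) is (−sin λ, cos λ, 0), so ΔE = −sin(151.9634°)·290.4 + cos(151.9634°)·(-523.6) = 325.66 m.
The local north axis is (−sin φ cos λ, −sin φ sin λ, cos φ), giving ΔN = -145.650 − 139.848 + 159.307 = -126.19 m.
Horizontal magnitude = √(ΔE² + ΔN²) = √(325.66² + (-126.19)²) = 349.25 m.

349 m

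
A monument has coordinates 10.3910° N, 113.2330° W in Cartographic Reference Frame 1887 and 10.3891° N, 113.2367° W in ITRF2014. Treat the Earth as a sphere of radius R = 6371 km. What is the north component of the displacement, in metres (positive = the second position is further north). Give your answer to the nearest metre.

Δφ = 10.3891° − 10.3910° = -0.0019°; Δλ = -113.2367° − -113.2330° = -0.0037°.
1° along a meridian = πR/180 = 111195 m.
ΔN = Δφ × 111195 = -211.3 m; ΔE = Δλ × 111195 × cos(10.3910°) = -0.0037 × 111195 × 0.983600 = -404.7 m.

ΔN = -211 m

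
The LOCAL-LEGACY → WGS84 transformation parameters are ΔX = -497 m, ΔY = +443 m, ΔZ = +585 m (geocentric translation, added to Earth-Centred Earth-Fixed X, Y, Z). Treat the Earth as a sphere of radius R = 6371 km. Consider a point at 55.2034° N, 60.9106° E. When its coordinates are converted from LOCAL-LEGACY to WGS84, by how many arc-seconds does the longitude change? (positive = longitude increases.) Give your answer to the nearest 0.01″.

Δλ = 36.86″

sin φ = 0.821183, cos φ = 0.570665, sin λ = 0.873862, cos λ = 0.486174.
East component: ΔE = −sin λ·ΔX + cos λ·ΔY = −(0.873862)(-497) + (0.486174)(443) = 649.68 m.
1° of latitude spans πR/180 = 111195 m; at latitude φ, 1° of longitude spans that × cos φ = 63455.0 m, so Δλ = 649.68 / 63455.0 × 3600 = 36.859″.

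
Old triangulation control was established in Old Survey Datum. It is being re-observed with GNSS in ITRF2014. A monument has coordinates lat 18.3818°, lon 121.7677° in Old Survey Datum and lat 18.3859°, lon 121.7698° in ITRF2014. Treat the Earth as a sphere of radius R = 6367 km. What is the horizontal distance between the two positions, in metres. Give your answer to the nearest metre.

Δφ = 18.3859° − 18.3818° = +0.0041°; Δλ = 121.7698° − 121.7677° = +0.0021°.
1° along a meridian = πR/180 = 111125 m.
ΔN = Δφ × 111125 = 455.6 m; ΔE = Δλ × 111125 × cos(18.3818°) = +0.0021 × 111125 × 0.948976 = 221.5 m.
Distance = √(ΔE² + ΔN²) = √(221.5² + 455.6²) = 506.6 m.

507 m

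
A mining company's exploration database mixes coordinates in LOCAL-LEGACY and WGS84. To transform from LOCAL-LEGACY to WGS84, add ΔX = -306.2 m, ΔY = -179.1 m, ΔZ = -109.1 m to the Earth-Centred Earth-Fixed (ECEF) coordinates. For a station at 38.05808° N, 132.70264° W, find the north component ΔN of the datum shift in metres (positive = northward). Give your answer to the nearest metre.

The local north axis is (−sin φ cos λ, −sin φ sin λ, cos φ), giving ΔN = -128.016 − 81.137 − 85.904 = -295.06 m.

ΔN = -295 m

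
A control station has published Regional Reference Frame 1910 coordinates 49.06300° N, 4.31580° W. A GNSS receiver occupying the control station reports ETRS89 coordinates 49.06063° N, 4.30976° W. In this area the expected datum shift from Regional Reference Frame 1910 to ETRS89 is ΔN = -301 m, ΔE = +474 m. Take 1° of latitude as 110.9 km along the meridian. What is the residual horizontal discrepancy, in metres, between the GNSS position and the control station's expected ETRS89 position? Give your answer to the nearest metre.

52 m

Observed coordinate differences: Δφ = -0.00237°, Δλ = +0.00604°.
Converting to metres (1° lat = 110900 m, cos φ = 0.655229): observed ΔN = -262.8 m, observed ΔE = 438.9 m.
Subtracting the expected shift leaves a residual of -262.8 − (-301) = 38.2 m north and 438.9 − (474) = -35.1 m east.
Residual distance = √(38.2² + (-35.1)²) = 51.9 m.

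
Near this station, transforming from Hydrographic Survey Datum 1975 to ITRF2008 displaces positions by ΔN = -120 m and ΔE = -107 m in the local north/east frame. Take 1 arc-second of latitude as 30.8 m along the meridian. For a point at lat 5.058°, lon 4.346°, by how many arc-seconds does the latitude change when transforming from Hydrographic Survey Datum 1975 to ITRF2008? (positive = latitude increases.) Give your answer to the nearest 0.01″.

1″ of latitude = 30.80 m, so Δφ = -120.0 / 30.80 = -3.896″.

Δφ = -3.90″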